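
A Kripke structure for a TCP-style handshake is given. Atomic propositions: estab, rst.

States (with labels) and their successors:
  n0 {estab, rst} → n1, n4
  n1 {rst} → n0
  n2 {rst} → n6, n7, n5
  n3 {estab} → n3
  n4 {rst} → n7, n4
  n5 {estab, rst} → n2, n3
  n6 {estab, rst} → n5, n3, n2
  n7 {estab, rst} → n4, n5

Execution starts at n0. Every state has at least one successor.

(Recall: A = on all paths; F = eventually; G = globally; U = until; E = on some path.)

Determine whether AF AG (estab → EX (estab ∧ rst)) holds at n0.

No

States satisfying AG (estab → EX (estab ∧ rst)): ∅.
States satisfying AF AG (estab → EX (estab ∧ rst)): ∅.
There is a path from n0 along which AG (estab → EX (estab ∧ rst)) never holds.
n0 ∉ Sat(AF AG (estab → EX (estab ∧ rst))).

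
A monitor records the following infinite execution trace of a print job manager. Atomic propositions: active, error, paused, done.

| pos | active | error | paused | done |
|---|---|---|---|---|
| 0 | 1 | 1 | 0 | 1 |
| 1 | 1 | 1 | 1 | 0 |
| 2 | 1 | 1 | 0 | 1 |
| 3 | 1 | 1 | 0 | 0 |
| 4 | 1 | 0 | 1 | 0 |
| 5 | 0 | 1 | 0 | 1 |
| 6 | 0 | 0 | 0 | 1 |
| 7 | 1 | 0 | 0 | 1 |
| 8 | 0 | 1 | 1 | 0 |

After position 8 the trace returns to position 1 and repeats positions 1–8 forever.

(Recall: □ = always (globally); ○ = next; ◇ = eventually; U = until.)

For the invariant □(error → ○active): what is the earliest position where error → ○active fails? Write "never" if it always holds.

Check error → ○active at each position in order: 0 ✓, 1 ✓, 2 ✓, 3 ✓, 4 ✓.
At position 5 the labels are {done, error} and the next position 6 has {done}, so error → ○active is false there. This is the first violation.

5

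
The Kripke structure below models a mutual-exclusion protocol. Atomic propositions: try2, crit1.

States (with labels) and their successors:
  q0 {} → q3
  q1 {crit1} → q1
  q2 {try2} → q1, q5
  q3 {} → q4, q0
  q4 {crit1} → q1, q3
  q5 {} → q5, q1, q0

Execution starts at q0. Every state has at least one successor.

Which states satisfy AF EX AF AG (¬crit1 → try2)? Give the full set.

{q1, q2, q4, q5}

States satisfying EX AF AG (¬crit1 → try2): {q1, q2, q4, q5}.
States satisfying AF EX AF AG (¬crit1 → try2): {q1, q2, q4, q5}.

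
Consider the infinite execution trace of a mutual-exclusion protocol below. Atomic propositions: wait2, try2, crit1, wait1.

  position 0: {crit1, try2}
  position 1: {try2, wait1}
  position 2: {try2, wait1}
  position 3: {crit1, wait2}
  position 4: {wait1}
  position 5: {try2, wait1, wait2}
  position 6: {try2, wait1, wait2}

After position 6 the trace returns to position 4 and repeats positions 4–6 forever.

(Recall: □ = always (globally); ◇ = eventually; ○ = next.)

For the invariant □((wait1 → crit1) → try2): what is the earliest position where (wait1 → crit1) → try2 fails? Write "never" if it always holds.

Check (wait1 → crit1) → try2 at each position in order: 0 ✓, 1 ✓, 2 ✓.
At position 3 the labels are {crit1, wait2}, so (wait1 → crit1) → try2 is false there. This is the first violation.

3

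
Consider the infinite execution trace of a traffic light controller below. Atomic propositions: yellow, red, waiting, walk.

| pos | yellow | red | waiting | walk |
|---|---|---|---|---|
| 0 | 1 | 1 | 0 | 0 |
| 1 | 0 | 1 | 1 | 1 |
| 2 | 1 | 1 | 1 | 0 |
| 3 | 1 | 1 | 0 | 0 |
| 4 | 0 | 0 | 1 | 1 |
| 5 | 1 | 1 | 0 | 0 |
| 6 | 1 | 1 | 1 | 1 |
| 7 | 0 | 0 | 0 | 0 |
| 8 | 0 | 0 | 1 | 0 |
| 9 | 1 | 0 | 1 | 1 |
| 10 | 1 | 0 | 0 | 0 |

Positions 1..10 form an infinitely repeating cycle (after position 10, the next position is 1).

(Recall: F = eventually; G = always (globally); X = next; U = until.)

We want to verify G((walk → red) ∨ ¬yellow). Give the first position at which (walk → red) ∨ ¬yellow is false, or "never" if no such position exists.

9

Check (walk → red) ∨ ¬yellow at each position in order: 0 ✓, 1 ✓, 2 ✓, 3 ✓, 4 ✓, 5 ✓, 6 ✓, 7 ✓, 8 ✓.
At position 9 the labels are {waiting, walk, yellow}, so (walk → red) ∨ ¬yellow is false there. This is the first violation.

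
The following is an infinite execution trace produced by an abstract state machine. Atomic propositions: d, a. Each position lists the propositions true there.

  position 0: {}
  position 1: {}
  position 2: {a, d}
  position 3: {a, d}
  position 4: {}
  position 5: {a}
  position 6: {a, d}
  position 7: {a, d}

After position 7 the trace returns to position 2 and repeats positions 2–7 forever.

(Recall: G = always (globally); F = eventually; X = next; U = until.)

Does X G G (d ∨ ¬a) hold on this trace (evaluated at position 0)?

Does not hold

The position after 0 is 1; G G (d ∨ ¬a) is false there.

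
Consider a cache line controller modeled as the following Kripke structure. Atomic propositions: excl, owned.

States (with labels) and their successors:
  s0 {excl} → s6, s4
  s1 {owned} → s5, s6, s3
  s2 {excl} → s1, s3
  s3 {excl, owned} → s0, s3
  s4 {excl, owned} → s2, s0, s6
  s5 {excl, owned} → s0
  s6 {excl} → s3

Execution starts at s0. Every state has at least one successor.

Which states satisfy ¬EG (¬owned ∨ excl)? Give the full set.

States satisfying ¬owned ∨ excl: {s0, s2, s3, s4, s5, s6}.
States satisfying EG (¬owned ∨ excl): {s0, s2, s3, s4, s5, s6}.
States satisfying ¬EG (¬owned ∨ excl): {s1}.

{s1}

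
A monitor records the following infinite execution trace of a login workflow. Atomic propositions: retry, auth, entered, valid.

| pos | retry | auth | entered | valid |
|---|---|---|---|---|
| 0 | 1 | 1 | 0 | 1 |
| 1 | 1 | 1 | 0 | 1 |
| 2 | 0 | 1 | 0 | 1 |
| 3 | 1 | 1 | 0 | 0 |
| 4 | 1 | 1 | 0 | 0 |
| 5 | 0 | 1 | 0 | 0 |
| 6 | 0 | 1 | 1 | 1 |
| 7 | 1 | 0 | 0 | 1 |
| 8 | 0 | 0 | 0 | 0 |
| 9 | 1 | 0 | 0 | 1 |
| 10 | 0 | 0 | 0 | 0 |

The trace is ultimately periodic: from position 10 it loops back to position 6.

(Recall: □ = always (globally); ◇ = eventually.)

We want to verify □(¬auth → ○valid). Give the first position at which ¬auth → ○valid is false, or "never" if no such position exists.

7

Check ¬auth → ○valid at each position in order: 0 ✓, 1 ✓, 2 ✓, 3 ✓, 4 ✓, 5 ✓, 6 ✓.
At position 7 the labels are {retry, valid} and the next position 8 has {}, so ¬auth → ○valid is false there. This is the first violation.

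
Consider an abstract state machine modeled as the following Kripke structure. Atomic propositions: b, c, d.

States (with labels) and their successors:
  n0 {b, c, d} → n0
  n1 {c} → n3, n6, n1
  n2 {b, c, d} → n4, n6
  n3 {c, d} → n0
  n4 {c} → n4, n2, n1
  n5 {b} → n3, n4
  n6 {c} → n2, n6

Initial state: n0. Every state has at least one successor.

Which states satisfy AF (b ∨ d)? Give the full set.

States satisfying b ∨ d: {n0, n2, n3, n5}.
States satisfying AF (b ∨ d): {n0, n2, n3, n5}.

{n0, n2, n3, n5}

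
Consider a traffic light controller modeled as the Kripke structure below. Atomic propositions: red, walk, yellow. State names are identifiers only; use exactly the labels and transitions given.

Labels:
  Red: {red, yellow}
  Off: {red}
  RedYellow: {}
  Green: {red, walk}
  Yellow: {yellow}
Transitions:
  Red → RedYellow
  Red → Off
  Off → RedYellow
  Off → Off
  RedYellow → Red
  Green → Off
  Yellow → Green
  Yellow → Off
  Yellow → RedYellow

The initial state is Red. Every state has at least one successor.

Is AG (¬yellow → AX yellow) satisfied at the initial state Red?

States satisfying ¬yellow → AX yellow: {Red, RedYellow, Yellow}.
States satisfying AG (¬yellow → AX yellow): ∅.
Off is reachable from Red and violates ¬yellow → AX yellow, so AG fails at Red.
Red ∉ Sat(AG (¬yellow → AX yellow)).

No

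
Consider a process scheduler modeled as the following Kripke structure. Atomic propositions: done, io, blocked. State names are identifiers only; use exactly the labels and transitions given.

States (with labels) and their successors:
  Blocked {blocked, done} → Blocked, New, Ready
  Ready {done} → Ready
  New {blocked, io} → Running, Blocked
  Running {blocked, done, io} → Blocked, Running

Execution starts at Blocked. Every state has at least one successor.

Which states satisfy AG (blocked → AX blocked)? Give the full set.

{Ready}

States satisfying blocked → AX blocked: {Ready, New, Running}.
States satisfying AG (blocked → AX blocked): {Ready}.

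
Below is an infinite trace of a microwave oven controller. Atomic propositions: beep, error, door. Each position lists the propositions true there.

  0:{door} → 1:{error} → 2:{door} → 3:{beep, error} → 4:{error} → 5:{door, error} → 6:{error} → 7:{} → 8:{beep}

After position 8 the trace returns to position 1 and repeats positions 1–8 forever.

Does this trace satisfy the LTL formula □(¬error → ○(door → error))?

Holds

¬error → ○(door → error) holds at every position 0..8, and those are all positions ever visited, so □(¬error → ○(door → error)) holds.
Positions where ¬error holds: 0, 2, 7, 8.
Check ○(door → error) at each: 0→ok, 2→ok, 7→ok, 8→ok.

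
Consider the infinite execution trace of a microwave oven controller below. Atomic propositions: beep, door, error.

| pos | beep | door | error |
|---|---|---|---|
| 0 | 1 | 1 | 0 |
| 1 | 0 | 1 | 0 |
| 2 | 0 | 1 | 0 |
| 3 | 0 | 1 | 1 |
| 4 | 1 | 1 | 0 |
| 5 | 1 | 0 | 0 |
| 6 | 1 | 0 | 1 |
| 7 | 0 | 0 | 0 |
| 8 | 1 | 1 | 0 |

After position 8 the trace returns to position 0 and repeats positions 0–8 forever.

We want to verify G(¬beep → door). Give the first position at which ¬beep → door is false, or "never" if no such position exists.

7

Check ¬beep → door at each position in order: 0 ✓, 1 ✓, 2 ✓, 3 ✓, 4 ✓, 5 ✓, 6 ✓.
At position 7 the labels are {}, so ¬beep → door is false there. This is the first violation.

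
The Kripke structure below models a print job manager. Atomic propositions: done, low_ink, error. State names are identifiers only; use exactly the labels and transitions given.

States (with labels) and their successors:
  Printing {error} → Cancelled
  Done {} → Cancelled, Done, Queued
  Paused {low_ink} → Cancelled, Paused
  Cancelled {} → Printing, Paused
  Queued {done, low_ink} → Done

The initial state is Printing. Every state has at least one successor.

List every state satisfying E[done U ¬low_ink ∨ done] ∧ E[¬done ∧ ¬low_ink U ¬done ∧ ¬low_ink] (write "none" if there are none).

{Printing, Done, Cancelled}

States satisfying done: {Queued}.
States satisfying ¬low_ink ∨ done: {Printing, Done, Cancelled, Queued}.
States satisfying E[done U ¬low_ink ∨ done]: {Printing, Done, Cancelled, Queued}.
States satisfying ¬done ∧ ¬low_ink: {Printing, Done, Cancelled}.
States satisfying E[¬done ∧ ¬low_ink U ¬done ∧ ¬low_ink]: {Printing, Done, Cancelled}.
States satisfying E[done U ¬low_ink ∨ done] ∧ E[¬done ∧ ¬low_ink U ¬done ∧ ¬low_ink]: {Printing, Done, Cancelled}.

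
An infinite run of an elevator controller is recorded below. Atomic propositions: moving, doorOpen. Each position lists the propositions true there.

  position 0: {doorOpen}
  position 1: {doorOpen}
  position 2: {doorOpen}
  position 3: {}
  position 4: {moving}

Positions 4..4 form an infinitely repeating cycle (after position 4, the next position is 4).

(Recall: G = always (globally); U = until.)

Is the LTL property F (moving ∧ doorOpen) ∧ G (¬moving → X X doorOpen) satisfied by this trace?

moving ∧ doorOpen is false at every position 0..4, so it never becomes true and F (moving ∧ doorOpen) fails.
¬moving → X X doorOpen must hold at every position from 0 onward. It fails at position 1, so G (¬moving → X X doorOpen) is false.
Positions where ¬moving holds: 0, 1, 2, 3.
Check X X doorOpen at each: 0→ok, 1→fails, 2→fails, 3→fails.
At position 0: F (moving ∧ doorOpen) is false; G (¬moving → X X doorOpen) is false; so F (moving ∧ doorOpen) ∧ G (¬moving → X X doorOpen) is false.

Does not hold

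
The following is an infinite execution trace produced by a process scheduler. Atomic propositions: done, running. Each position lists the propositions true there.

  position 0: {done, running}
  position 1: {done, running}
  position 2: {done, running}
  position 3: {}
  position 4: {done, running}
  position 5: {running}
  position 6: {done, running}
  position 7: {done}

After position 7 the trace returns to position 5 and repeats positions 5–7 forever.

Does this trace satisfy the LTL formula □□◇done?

□◇done holds at every position 0..7, and those are all positions ever visited, so □□◇done holds.

Holds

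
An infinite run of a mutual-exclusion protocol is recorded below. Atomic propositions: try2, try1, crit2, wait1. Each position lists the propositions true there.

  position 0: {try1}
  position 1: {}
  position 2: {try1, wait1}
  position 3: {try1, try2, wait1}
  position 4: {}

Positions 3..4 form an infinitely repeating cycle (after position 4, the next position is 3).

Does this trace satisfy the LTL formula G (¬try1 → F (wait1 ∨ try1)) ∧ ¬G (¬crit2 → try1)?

Satisfied

¬try1 → F (wait1 ∨ try1) holds at every position 0..4, and those are all positions ever visited, so G (¬try1 → F (wait1 ∨ try1)) holds.
Positions where ¬try1 holds: 1, 4.
Check F (wait1 ∨ try1) at each: 1→ok, 4→ok.
At position 0: G (¬try1 → F (wait1 ∨ try1)) is true; ¬G (¬crit2 → try1) is true; so G (¬try1 → F (wait1 ∨ try1)) ∧ ¬G (¬crit2 → try1) is true.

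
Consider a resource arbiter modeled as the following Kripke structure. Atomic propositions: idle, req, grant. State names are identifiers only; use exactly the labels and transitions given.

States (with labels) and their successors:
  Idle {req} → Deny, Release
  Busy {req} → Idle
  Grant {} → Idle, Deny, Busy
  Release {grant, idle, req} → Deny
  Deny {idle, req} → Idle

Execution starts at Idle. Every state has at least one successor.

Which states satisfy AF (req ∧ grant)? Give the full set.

States satisfying req ∧ grant: {Release}.
States satisfying AF (req ∧ grant): {Release}.

{Release}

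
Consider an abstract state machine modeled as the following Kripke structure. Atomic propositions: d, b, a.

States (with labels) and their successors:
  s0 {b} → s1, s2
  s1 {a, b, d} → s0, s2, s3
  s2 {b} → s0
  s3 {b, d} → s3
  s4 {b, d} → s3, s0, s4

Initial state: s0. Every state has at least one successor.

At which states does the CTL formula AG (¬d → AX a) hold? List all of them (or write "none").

{s3}

States satisfying ¬d → AX a: {s1, s3, s4}.
States satisfying AG (¬d → AX a): {s3}.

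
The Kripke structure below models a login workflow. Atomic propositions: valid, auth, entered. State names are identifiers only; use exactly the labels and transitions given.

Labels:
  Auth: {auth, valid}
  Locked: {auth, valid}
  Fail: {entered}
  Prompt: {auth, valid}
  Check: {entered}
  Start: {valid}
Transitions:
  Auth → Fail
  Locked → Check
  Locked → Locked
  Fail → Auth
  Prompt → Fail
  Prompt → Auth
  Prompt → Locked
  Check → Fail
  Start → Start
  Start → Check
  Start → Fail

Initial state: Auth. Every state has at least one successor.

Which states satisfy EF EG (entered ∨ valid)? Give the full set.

{Auth, Locked, Fail, Prompt, Check, Start}

States satisfying EG (entered ∨ valid): {Auth, Locked, Fail, Prompt, Check, Start}.
States satisfying EF EG (entered ∨ valid): {Auth, Locked, Fail, Prompt, Check, Start}.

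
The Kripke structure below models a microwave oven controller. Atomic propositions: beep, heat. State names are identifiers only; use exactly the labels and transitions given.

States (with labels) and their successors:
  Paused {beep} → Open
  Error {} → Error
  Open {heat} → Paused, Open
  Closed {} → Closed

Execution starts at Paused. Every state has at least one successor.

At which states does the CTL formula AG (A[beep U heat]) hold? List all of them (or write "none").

{Paused, Open}

States satisfying A[beep U heat]: {Paused, Open}.
States satisfying AG (A[beep U heat]): {Paused, Open}.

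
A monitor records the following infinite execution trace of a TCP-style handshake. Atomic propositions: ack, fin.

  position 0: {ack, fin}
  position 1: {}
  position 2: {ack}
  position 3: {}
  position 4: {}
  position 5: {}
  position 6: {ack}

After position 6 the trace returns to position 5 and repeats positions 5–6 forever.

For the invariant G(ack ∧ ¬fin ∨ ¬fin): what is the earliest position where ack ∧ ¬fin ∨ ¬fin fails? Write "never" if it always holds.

0

At position 0 the labels are {ack, fin}, so ack ∧ ¬fin ∨ ¬fin is false there. This is the first violation.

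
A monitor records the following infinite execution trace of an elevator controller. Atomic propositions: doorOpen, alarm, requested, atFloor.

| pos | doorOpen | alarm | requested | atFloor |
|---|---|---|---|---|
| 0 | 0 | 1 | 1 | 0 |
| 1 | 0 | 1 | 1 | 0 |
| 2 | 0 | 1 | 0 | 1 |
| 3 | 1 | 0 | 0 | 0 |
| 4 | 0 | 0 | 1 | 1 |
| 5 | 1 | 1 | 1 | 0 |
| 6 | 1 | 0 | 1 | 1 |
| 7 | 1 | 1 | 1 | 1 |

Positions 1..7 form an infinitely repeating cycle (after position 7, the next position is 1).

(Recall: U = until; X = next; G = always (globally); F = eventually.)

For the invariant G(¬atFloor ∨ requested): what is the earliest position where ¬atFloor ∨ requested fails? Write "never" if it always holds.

Check ¬atFloor ∨ requested at each position in order: 0 ✓, 1 ✓.
At position 2 the labels are {alarm, atFloor}, so ¬atFloor ∨ requested is false there. This is the first violation.

2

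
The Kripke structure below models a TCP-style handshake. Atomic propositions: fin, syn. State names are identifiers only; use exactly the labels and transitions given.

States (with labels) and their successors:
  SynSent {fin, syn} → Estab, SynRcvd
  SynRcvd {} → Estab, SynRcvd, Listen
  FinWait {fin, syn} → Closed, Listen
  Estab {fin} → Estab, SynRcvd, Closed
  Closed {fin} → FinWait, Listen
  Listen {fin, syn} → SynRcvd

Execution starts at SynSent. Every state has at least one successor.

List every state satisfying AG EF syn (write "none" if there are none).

{SynSent, SynRcvd, FinWait, Estab, Closed, Listen}

States satisfying EF syn: {SynSent, SynRcvd, FinWait, Estab, Closed, Listen}.
States satisfying AG EF syn: {SynSent, SynRcvd, FinWait, Estab, Closed, Listen}.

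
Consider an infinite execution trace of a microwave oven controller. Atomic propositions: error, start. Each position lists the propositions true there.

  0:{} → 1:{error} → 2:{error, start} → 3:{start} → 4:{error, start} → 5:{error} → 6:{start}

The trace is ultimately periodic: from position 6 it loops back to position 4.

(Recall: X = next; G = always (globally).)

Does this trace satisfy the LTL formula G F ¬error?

Satisfied

F ¬error holds at every position 0..6, and those are all positions ever visited, so G F ¬error holds.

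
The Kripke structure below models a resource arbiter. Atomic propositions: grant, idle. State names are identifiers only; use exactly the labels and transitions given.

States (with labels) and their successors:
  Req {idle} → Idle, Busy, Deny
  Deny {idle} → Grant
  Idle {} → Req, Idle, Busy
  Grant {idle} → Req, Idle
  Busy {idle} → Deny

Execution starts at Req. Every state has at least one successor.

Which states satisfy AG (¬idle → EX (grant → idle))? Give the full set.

{Req, Deny, Idle, Grant, Busy}

States satisfying ¬idle → EX (grant → idle): {Req, Deny, Idle, Grant, Busy}.
States satisfying AG (¬idle → EX (grant → idle)): {Req, Deny, Idle, Grant, Busy}.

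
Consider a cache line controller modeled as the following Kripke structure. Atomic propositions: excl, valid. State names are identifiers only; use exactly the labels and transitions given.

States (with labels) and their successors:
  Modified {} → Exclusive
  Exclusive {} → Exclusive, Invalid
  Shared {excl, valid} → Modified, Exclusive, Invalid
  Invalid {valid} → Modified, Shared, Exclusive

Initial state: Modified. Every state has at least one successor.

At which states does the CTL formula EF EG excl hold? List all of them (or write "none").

States satisfying EG excl: ∅.
States satisfying EF EG excl: ∅.

none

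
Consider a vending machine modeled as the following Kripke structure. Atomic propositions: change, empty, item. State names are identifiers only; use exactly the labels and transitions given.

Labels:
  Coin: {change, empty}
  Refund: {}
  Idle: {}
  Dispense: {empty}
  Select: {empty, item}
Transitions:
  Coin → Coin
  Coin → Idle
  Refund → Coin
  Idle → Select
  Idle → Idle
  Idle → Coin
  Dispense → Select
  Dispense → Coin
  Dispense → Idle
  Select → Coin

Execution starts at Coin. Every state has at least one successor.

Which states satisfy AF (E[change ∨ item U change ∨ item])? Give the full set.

{Coin, Refund, Select}

States satisfying E[change ∨ item U change ∨ item]: {Coin, Select}.
States satisfying AF (E[change ∨ item U change ∨ item]): {Coin, Refund, Select}.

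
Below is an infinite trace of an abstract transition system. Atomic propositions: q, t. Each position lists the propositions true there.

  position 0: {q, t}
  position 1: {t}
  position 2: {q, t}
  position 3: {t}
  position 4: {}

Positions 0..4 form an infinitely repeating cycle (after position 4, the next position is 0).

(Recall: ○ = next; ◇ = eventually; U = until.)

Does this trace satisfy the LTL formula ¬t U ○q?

No

Walking from position 0: at position 0, ○q has not yet held and ¬t fails, so ¬t U ○q is false.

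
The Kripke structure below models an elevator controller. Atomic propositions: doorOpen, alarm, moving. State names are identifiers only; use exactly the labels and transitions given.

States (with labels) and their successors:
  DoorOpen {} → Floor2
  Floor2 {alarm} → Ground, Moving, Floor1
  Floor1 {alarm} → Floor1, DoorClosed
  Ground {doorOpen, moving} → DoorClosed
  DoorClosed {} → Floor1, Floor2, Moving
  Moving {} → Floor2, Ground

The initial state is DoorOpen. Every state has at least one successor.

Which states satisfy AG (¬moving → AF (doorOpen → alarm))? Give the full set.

{DoorOpen, Floor2, Floor1, Ground, DoorClosed, Moving}

States satisfying ¬moving → AF (doorOpen → alarm): {DoorOpen, Floor2, Floor1, Ground, DoorClosed, Moving}.
States satisfying AG (¬moving → AF (doorOpen → alarm)): {DoorOpen, Floor2, Floor1, Ground, DoorClosed, Moving}.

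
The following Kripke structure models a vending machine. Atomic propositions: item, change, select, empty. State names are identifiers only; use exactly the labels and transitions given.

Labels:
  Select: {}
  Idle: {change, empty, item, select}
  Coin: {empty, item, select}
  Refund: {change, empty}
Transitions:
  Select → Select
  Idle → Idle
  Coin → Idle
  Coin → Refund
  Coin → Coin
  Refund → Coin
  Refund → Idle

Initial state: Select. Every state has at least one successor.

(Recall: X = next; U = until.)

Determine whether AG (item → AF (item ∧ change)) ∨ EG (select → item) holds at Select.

States satisfying item → AF (item ∧ change): {Select, Idle, Refund}.
States satisfying AG (item → AF (item ∧ change)): {Select, Idle}.
States satisfying select → item: {Select, Idle, Coin, Refund}.
States satisfying EG (select → item): {Select, Idle, Coin, Refund}.
States satisfying AG (item → AF (item ∧ change)) ∨ EG (select → item): {Select, Idle, Coin, Refund}.
Select ∈ Sat(AG (item → AF (item ∧ change)) ∨ EG (select → item)).

Yes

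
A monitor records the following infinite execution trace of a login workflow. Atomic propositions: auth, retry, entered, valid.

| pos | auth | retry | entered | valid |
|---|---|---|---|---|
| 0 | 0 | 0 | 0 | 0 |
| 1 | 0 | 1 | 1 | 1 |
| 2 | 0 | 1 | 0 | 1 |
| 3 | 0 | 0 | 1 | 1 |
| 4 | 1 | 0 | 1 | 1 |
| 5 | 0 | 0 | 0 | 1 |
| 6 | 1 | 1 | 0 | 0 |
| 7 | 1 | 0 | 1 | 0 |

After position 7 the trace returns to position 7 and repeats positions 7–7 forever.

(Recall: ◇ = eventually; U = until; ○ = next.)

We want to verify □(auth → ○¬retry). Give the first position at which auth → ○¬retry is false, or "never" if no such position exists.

auth → ○¬retry holds at every position 0..7, and those are all the positions the trace ever visits, so the invariant □(auth → ○¬retry) is never violated.

never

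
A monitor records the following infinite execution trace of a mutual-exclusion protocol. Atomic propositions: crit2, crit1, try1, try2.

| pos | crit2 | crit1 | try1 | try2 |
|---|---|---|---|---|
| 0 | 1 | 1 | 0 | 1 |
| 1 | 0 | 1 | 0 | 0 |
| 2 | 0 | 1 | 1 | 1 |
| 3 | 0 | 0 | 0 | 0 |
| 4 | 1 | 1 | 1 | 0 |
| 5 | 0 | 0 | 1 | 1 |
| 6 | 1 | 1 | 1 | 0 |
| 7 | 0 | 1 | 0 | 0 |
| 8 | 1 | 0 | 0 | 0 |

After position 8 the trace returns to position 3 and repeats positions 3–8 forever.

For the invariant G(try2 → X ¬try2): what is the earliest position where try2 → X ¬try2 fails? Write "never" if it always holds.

never

try2 → X ¬try2 holds at every position 0..8, and those are all the positions the trace ever visits, so the invariant G(try2 → X ¬try2) is never violated.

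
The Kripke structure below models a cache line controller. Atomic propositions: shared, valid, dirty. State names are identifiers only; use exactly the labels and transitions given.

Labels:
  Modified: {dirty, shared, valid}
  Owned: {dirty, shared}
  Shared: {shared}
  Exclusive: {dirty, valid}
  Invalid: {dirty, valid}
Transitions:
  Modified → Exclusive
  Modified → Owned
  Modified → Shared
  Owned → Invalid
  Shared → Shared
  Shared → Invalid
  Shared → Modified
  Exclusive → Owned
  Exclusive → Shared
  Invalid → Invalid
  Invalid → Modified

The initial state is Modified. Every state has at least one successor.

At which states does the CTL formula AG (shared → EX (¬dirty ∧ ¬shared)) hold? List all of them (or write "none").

States satisfying shared → EX (¬dirty ∧ ¬shared): {Exclusive, Invalid}.
States satisfying AG (shared → EX (¬dirty ∧ ¬shared)): ∅.

none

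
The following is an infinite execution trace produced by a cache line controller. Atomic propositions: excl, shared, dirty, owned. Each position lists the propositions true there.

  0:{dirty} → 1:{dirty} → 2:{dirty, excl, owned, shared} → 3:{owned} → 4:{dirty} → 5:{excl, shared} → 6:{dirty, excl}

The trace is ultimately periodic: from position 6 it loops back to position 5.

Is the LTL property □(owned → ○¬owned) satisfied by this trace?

Violated

owned → ○¬owned must hold at every position from 0 onward. It fails at position 2, so □(owned → ○¬owned) is false.
Positions where owned holds: 2, 3.
Check ○¬owned at each: 2→fails, 3→ok.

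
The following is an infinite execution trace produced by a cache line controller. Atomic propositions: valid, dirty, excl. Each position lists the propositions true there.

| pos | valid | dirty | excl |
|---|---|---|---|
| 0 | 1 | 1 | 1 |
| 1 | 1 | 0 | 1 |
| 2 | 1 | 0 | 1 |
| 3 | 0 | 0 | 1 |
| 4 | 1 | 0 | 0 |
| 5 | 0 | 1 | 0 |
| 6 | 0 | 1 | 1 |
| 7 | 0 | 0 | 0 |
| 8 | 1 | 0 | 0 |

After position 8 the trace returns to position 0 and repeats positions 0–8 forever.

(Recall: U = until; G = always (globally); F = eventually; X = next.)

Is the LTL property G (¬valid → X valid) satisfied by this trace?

¬valid → X valid must hold at every position from 0 onward. It fails at position 5, so G (¬valid → X valid) is false.
Positions where ¬valid holds: 3, 5, 6, 7.
Check X valid at each: 3→ok, 5→fails, 6→fails, 7→ok.

Violated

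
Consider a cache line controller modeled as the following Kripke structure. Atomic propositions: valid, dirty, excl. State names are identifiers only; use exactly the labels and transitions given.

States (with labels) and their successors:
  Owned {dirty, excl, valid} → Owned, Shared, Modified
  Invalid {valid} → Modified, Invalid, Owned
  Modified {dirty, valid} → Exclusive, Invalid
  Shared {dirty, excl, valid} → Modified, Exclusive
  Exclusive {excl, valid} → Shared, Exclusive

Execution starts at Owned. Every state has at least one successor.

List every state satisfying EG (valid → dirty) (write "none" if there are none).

{Owned}

States satisfying valid → dirty: {Owned, Modified, Shared}.
States satisfying EG (valid → dirty): {Owned}.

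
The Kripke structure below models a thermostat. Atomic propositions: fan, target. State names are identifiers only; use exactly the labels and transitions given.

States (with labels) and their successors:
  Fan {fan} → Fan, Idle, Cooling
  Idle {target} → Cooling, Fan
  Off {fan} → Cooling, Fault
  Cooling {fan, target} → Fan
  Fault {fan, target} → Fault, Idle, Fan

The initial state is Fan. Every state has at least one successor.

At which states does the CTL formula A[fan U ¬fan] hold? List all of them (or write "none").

{Idle}

States satisfying fan: {Fan, Off, Cooling, Fault}.
States satisfying ¬fan: {Idle}.
States satisfying A[fan U ¬fan]: {Idle}.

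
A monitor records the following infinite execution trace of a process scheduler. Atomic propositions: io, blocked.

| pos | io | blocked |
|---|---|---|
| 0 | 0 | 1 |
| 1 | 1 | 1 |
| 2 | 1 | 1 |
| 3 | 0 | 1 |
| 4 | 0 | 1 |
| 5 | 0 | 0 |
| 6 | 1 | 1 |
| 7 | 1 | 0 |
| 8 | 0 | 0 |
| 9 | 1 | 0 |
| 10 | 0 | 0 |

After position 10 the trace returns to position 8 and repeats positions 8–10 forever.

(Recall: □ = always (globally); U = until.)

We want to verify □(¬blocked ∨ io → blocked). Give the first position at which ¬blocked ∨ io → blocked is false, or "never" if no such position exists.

5

Check ¬blocked ∨ io → blocked at each position in order: 0 ✓, 1 ✓, 2 ✓, 3 ✓, 4 ✓.
At position 5 the labels are {}, so ¬blocked ∨ io → blocked is false there. This is the first violation.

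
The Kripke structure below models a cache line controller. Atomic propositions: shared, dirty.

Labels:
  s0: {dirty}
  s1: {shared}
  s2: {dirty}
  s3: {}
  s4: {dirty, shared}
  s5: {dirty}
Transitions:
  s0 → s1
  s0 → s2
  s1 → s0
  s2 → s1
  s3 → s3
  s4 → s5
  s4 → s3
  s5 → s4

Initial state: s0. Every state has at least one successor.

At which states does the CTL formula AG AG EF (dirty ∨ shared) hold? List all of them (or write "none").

States satisfying AG EF (dirty ∨ shared): {s0, s1, s2}.
States satisfying AG AG EF (dirty ∨ shared): {s0, s1, s2}.

{s0, s1, s2}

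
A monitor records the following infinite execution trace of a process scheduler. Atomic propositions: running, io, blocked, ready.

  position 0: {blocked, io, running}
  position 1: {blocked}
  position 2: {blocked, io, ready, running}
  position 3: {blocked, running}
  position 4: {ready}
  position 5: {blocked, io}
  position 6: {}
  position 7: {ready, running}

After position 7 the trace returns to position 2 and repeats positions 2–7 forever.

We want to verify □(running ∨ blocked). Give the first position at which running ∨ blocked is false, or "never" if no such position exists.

Check running ∨ blocked at each position in order: 0 ✓, 1 ✓, 2 ✓, 3 ✓.
At position 4 the labels are {ready}, so running ∨ blocked is false there. This is the first violation.

4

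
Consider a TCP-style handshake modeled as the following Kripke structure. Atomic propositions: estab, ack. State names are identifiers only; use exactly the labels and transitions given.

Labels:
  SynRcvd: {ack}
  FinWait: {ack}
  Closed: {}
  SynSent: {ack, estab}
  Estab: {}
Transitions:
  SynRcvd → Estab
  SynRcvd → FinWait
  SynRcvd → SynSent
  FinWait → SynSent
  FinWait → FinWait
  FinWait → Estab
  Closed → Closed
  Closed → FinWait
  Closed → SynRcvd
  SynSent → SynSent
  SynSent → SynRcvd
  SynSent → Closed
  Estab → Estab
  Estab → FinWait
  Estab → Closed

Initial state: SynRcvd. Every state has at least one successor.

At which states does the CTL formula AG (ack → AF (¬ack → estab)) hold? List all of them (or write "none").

{SynRcvd, FinWait, Closed, SynSent, Estab}

States satisfying ack → AF (¬ack → estab): {SynRcvd, FinWait, Closed, SynSent, Estab}.
States satisfying AG (ack → AF (¬ack → estab)): {SynRcvd, FinWait, Closed, SynSent, Estab}.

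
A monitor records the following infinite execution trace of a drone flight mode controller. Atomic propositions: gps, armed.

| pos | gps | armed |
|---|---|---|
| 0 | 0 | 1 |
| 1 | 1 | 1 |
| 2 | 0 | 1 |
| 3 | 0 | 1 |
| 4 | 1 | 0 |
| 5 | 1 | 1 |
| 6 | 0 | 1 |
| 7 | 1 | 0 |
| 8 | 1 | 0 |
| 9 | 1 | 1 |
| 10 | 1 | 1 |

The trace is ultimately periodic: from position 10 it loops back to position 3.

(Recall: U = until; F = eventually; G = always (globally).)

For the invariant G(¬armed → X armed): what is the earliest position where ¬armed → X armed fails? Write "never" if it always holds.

7

Check ¬armed → X armed at each position in order: 0 ✓, 1 ✓, 2 ✓, 3 ✓, 4 ✓, 5 ✓, 6 ✓.
At position 7 the labels are {gps} and the next position 8 has {gps}, so ¬armed → X armed is false there. This is the first violation.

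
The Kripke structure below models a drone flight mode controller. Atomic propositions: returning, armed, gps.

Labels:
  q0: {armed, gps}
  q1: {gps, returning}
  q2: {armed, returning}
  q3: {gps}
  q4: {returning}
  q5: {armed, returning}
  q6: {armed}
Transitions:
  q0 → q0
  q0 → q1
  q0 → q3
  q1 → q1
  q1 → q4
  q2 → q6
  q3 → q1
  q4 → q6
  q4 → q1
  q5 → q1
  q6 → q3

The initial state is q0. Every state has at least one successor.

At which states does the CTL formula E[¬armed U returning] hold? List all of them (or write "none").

States satisfying ¬armed: {q1, q3, q4}.
States satisfying returning: {q1, q2, q4, q5}.
States satisfying E[¬armed U returning]: {q1, q2, q3, q4, q5}.

{q1, q2, q3, q4, q5}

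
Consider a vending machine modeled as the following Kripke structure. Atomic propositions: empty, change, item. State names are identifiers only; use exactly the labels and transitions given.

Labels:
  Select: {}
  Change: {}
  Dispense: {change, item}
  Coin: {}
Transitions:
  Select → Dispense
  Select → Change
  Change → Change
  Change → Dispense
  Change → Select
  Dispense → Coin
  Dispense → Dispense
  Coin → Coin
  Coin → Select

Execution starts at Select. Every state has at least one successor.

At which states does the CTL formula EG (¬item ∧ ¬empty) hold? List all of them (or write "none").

States satisfying ¬item ∧ ¬empty: {Select, Change, Coin}.
States satisfying EG (¬item ∧ ¬empty): {Select, Change, Coin}.

{Select, Change, Coin}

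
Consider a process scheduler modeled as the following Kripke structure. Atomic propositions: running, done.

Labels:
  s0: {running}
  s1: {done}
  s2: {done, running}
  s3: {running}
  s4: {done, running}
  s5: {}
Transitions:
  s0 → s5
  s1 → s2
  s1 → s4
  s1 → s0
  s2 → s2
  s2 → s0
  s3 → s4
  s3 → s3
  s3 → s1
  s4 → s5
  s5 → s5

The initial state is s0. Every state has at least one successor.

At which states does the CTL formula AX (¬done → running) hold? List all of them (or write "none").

States satisfying ¬done → running: {s0, s1, s2, s3, s4}.
States satisfying AX (¬done → running): {s1, s2, s3}.

{s1, s2, s3}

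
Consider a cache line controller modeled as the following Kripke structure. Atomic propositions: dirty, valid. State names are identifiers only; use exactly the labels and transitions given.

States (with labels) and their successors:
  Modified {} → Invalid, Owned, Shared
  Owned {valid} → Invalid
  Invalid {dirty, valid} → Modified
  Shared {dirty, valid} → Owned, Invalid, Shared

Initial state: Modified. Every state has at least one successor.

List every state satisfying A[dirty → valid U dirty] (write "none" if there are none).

{Modified, Owned, Invalid, Shared}

States satisfying dirty → valid: {Modified, Owned, Invalid, Shared}.
States satisfying dirty: {Invalid, Shared}.
States satisfying A[dirty → valid U dirty]: {Modified, Owned, Invalid, Shared}.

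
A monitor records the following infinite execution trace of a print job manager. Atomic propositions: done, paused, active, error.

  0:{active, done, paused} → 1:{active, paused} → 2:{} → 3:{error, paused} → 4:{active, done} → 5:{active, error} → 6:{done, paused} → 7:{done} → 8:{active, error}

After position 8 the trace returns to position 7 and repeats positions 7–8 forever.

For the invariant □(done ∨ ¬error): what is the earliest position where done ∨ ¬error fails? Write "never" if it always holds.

3

Check done ∨ ¬error at each position in order: 0 ✓, 1 ✓, 2 ✓.
At position 3 the labels are {error, paused}, so done ∨ ¬error is false there. This is the first violation.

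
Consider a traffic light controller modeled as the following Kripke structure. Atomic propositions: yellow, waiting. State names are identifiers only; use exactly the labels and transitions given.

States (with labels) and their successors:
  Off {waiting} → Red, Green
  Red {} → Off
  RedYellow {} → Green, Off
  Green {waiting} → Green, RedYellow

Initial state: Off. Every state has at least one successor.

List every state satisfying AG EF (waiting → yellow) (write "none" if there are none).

{Off, Red, RedYellow, Green}

States satisfying EF (waiting → yellow): {Off, Red, RedYellow, Green}.
States satisfying AG EF (waiting → yellow): {Off, Red, RedYellow, Green}.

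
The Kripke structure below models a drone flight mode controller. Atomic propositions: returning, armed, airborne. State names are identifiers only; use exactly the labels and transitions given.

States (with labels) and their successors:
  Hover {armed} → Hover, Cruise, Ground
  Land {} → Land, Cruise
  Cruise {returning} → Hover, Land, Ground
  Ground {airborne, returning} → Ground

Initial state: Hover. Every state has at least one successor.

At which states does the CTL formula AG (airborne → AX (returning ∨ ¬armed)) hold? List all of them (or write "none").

{Hover, Land, Cruise, Ground}

States satisfying airborne → AX (returning ∨ ¬armed): {Hover, Land, Cruise, Ground}.
States satisfying AG (airborne → AX (returning ∨ ¬armed)): {Hover, Land, Cruise, Ground}.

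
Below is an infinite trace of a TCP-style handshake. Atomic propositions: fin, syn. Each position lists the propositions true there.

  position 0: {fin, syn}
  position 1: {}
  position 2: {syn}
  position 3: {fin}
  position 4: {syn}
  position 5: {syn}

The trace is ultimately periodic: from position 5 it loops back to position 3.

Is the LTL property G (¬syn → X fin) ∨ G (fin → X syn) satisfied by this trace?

Violated

¬syn → X fin must hold at every position from 0 onward. It fails at position 1, so G (¬syn → X fin) is false.
Positions where ¬syn holds: 1, 3.
Check X fin at each: 1→fails, 3→fails.
fin → X syn must hold at every position from 0 onward. It fails at position 0, so G (fin → X syn) is false.
Positions where fin holds: 0, 3.
Check X syn at each: 0→fails, 3→ok.
At position 0: G (¬syn → X fin) is false; G (fin → X syn) is false; so G (¬syn → X fin) ∨ G (fin → X syn) is false.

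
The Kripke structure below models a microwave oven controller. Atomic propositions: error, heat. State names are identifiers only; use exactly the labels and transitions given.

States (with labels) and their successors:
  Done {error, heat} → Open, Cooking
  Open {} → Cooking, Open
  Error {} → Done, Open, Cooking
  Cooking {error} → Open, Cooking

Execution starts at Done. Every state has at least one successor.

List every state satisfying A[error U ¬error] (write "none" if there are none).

{Open, Error}

States satisfying error: {Done, Cooking}.
States satisfying ¬error: {Open, Error}.
States satisfying A[error U ¬error]: {Open, Error}.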